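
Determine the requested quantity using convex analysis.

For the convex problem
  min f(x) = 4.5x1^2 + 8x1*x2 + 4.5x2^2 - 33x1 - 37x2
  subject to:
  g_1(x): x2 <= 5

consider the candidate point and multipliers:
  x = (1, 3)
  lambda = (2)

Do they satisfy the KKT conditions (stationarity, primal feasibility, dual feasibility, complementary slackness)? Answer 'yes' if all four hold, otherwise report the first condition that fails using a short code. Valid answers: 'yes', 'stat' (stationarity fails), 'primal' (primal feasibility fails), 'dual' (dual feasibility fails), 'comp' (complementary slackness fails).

Gradient of f: grad f(x) = Q x + c = (0, -2)
Constraint values g_i(x) = a_i^T x - b_i:
  g_1((1, 3)) = -2
Stationarity residual: grad f(x) + sum_i lambda_i a_i = (0, 0)
  -> stationarity OK
Primal feasibility (all g_i <= 0): OK
Dual feasibility (all lambda_i >= 0): OK
Complementary slackness (lambda_i * g_i(x) = 0 for all i): FAILS

Verdict: the first failing condition is complementary_slackness -> comp.

comp


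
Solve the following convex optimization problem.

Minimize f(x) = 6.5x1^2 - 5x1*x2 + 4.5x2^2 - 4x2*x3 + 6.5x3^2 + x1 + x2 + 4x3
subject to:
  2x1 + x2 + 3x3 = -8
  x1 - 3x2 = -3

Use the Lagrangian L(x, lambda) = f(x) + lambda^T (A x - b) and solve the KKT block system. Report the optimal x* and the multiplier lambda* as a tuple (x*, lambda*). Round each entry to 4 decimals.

Form the Lagrangian:
  L(x, lambda) = (1/2) x^T Q x + c^T x + lambda^T (A x - b)
Stationarity (grad_x L = 0): Q x + c + A^T lambda = 0.
Primal feasibility: A x = b.

This gives the KKT block system:
  [ Q   A^T ] [ x     ]   [-c ]
  [ A    0  ] [ lambda ] = [ b ]

Solving the linear system:
  x*      = (-1.6339, 0.4554, -1.7292)
  lambda* = (6.7669, 8.9838)
  f(x*)   = 36.4958

x* = (-1.6339, 0.4554, -1.7292), lambda* = (6.7669, 8.9838)


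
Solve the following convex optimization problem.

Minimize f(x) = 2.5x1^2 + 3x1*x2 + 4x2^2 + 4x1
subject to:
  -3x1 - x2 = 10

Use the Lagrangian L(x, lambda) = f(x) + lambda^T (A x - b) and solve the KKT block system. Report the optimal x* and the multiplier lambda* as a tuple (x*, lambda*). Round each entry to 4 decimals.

Form the Lagrangian:
  L(x, lambda) = (1/2) x^T Q x + c^T x + lambda^T (A x - b)
Stationarity (grad_x L = 0): Q x + c + A^T lambda = 0.
Primal feasibility: A x = b.

This gives the KKT block system:
  [ Q   A^T ] [ x     ]   [-c ]
  [ A    0  ] [ lambda ] = [ b ]

Solving the linear system:
  x*      = (-3.6271, 0.8814)
  lambda* = (-3.8305)
  f(x*)   = 11.8983

x* = (-3.6271, 0.8814), lambda* = (-3.8305)


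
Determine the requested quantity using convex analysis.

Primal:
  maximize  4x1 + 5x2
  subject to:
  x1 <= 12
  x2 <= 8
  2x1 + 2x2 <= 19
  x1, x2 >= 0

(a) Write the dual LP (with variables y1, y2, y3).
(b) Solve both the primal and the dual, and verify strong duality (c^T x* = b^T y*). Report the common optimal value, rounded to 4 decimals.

The standard primal-dual pair for 'max c^T x s.t. A x <= b, x >= 0' is:
  Dual:  min b^T y  s.t.  A^T y >= c,  y >= 0.

So the dual LP is:
  minimize  12y1 + 8y2 + 19y3
  subject to:
    y1 + 2y3 >= 4
    y2 + 2y3 >= 5
    y1, y2, y3 >= 0

Solving the primal: x* = (1.5, 8).
  primal value c^T x* = 46.
Solving the dual: y* = (0, 1, 2).
  dual value b^T y* = 46.
Strong duality: c^T x* = b^T y*. Confirmed.

46


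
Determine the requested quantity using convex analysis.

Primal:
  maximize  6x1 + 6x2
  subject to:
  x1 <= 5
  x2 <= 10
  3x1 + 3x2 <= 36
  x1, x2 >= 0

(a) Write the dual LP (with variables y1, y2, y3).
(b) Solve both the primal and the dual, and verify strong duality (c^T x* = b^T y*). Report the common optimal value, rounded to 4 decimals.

The standard primal-dual pair for 'max c^T x s.t. A x <= b, x >= 0' is:
  Dual:  min b^T y  s.t.  A^T y >= c,  y >= 0.

So the dual LP is:
  minimize  5y1 + 10y2 + 36y3
  subject to:
    y1 + 3y3 >= 6
    y2 + 3y3 >= 6
    y1, y2, y3 >= 0

Solving the primal: x* = (2, 10).
  primal value c^T x* = 72.
Solving the dual: y* = (0, 0, 2).
  dual value b^T y* = 72.
Strong duality: c^T x* = b^T y*. Confirmed.

72


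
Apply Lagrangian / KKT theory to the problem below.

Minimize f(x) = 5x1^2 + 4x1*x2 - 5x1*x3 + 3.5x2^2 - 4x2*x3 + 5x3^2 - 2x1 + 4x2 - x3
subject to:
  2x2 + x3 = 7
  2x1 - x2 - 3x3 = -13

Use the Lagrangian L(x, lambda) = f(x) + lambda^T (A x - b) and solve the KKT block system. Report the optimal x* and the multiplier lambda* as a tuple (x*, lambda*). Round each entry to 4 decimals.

Form the Lagrangian:
  L(x, lambda) = (1/2) x^T Q x + c^T x + lambda^T (A x - b)
Stationarity (grad_x L = 0): Q x + c + A^T lambda = 0.
Primal feasibility: A x = b.

This gives the KKT block system:
  [ Q   A^T ] [ x     ]   [-c ]
  [ A    0  ] [ lambda ] = [ b ]

Solving the linear system:
  x*      = (-1.1126, 2.045, 2.9099)
  lambda* = (3.7613, 9.7477)
  f(x*)   = 53.9437

x* = (-1.1126, 2.045, 2.9099), lambda* = (3.7613, 9.7477)


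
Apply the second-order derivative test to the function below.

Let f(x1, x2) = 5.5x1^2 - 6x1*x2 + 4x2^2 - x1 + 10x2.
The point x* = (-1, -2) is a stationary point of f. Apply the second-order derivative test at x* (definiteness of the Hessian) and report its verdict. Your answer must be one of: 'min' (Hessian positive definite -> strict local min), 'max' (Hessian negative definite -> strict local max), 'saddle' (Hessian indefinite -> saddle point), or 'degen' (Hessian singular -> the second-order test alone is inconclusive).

Compute the Hessian H = grad^2 f:
  H = [[11, -6], [-6, 8]]
Verify stationarity: grad f(x*) = H x* + g = (0, 0).
Eigenvalues of H: 3.3153, 15.6847.
Both eigenvalues > 0, so H is positive definite -> x* is a strict local min.

min


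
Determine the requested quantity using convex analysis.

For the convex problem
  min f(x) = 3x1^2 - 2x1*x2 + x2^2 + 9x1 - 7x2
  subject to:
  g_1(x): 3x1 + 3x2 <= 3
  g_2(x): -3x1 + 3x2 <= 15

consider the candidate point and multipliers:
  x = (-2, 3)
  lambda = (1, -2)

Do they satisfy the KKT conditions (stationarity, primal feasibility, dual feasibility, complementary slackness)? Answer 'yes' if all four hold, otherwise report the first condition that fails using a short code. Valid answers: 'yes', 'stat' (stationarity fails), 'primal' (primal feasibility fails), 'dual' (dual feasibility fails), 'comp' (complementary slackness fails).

Gradient of f: grad f(x) = Q x + c = (-9, 3)
Constraint values g_i(x) = a_i^T x - b_i:
  g_1((-2, 3)) = 0
  g_2((-2, 3)) = 0
Stationarity residual: grad f(x) + sum_i lambda_i a_i = (0, 0)
  -> stationarity OK
Primal feasibility (all g_i <= 0): OK
Dual feasibility (all lambda_i >= 0): FAILS
Complementary slackness (lambda_i * g_i(x) = 0 for all i): OK

Verdict: the first failing condition is dual_feasibility -> dual.

dual


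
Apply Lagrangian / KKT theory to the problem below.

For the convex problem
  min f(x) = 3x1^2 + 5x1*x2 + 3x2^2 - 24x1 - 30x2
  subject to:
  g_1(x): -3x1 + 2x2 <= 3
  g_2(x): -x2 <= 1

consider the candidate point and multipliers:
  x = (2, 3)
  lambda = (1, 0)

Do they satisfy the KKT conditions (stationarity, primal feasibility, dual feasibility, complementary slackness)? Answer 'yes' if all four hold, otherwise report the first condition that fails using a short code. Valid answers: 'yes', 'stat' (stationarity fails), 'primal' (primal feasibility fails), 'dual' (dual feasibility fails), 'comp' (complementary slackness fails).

Gradient of f: grad f(x) = Q x + c = (3, -2)
Constraint values g_i(x) = a_i^T x - b_i:
  g_1((2, 3)) = -3
  g_2((2, 3)) = -4
Stationarity residual: grad f(x) + sum_i lambda_i a_i = (0, 0)
  -> stationarity OK
Primal feasibility (all g_i <= 0): OK
Dual feasibility (all lambda_i >= 0): OK
Complementary slackness (lambda_i * g_i(x) = 0 for all i): FAILS

Verdict: the first failing condition is complementary_slackness -> comp.

comp


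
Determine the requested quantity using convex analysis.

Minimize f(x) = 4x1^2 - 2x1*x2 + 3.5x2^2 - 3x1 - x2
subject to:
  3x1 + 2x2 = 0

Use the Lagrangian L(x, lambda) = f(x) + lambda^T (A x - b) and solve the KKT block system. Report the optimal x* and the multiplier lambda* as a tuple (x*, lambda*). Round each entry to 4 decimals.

Form the Lagrangian:
  L(x, lambda) = (1/2) x^T Q x + c^T x + lambda^T (A x - b)
Stationarity (grad_x L = 0): Q x + c + A^T lambda = 0.
Primal feasibility: A x = b.

This gives the KKT block system:
  [ Q   A^T ] [ x     ]   [-c ]
  [ A    0  ] [ lambda ] = [ b ]

Solving the linear system:
  x*      = (0.0504, -0.0756)
  lambda* = (0.8151)
  f(x*)   = -0.0378

x* = (0.0504, -0.0756), lambda* = (0.8151)


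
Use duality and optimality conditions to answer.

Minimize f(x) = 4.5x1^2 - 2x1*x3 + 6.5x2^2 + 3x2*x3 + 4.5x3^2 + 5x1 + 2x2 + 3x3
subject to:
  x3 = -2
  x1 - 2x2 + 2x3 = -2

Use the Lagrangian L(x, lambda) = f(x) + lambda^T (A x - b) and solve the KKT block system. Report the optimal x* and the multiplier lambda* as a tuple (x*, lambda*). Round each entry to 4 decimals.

Form the Lagrangian:
  L(x, lambda) = (1/2) x^T Q x + c^T x + lambda^T (A x - b)
Stationarity (grad_x L = 0): Q x + c + A^T lambda = 0.
Primal feasibility: A x = b.

This gives the KKT block system:
  [ Q   A^T ] [ x     ]   [-c ]
  [ A    0  ] [ lambda ] = [ b ]

Solving the linear system:
  x*      = (-0.0408, -1.0204, -2)
  lambda* = (35.2449, -8.6327)
  f(x*)   = 22.4898

x* = (-0.0408, -1.0204, -2), lambda* = (35.2449, -8.6327)


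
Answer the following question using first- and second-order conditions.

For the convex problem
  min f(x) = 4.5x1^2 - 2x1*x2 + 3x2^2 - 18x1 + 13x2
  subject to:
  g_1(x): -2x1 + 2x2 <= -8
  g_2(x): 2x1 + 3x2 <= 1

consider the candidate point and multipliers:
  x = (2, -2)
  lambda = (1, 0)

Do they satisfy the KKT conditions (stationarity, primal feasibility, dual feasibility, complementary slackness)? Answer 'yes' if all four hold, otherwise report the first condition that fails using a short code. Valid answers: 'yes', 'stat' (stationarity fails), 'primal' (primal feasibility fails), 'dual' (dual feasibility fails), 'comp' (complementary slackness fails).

Gradient of f: grad f(x) = Q x + c = (4, -3)
Constraint values g_i(x) = a_i^T x - b_i:
  g_1((2, -2)) = 0
  g_2((2, -2)) = -3
Stationarity residual: grad f(x) + sum_i lambda_i a_i = (2, -1)
  -> stationarity FAILS
Primal feasibility (all g_i <= 0): OK
Dual feasibility (all lambda_i >= 0): OK
Complementary slackness (lambda_i * g_i(x) = 0 for all i): OK

Verdict: the first failing condition is stationarity -> stat.

stat


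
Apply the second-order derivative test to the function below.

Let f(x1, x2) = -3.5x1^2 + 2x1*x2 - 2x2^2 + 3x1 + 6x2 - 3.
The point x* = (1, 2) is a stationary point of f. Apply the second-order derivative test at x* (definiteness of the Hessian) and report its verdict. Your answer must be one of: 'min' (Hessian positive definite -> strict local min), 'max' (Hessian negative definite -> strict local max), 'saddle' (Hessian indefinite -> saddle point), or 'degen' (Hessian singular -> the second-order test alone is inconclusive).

Compute the Hessian H = grad^2 f:
  H = [[-7, 2], [2, -4]]
Verify stationarity: grad f(x*) = H x* + g = (0, 0).
Eigenvalues of H: -8, -3.
Both eigenvalues < 0, so H is negative definite -> x* is a strict local max.

max


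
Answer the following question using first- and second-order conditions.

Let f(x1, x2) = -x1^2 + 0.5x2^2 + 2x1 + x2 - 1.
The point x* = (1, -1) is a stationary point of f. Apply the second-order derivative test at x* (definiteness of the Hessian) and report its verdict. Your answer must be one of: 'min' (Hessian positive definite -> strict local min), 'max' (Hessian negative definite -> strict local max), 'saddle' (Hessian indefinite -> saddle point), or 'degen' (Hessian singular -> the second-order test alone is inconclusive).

Compute the Hessian H = grad^2 f:
  H = [[-2, 0], [0, 1]]
Verify stationarity: grad f(x*) = H x* + g = (0, 0).
Eigenvalues of H: -2, 1.
Eigenvalues have mixed signs, so H is indefinite -> x* is a saddle point.

saddle


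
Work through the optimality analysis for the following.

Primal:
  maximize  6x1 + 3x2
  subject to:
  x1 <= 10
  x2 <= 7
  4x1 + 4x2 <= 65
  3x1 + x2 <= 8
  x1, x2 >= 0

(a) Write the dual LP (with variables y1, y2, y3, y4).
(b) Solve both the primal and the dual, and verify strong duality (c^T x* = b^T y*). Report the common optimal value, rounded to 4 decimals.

The standard primal-dual pair for 'max c^T x s.t. A x <= b, x >= 0' is:
  Dual:  min b^T y  s.t.  A^T y >= c,  y >= 0.

So the dual LP is:
  minimize  10y1 + 7y2 + 65y3 + 8y4
  subject to:
    y1 + 4y3 + 3y4 >= 6
    y2 + 4y3 + y4 >= 3
    y1, y2, y3, y4 >= 0

Solving the primal: x* = (0.3333, 7).
  primal value c^T x* = 23.
Solving the dual: y* = (0, 1, 0, 2).
  dual value b^T y* = 23.
Strong duality: c^T x* = b^T y*. Confirmed.

23


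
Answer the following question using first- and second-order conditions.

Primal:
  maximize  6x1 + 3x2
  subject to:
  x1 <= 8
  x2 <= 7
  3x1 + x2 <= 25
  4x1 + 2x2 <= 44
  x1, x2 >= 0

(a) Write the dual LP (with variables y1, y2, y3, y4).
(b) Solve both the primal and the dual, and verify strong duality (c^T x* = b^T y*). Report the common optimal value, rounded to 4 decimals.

The standard primal-dual pair for 'max c^T x s.t. A x <= b, x >= 0' is:
  Dual:  min b^T y  s.t.  A^T y >= c,  y >= 0.

So the dual LP is:
  minimize  8y1 + 7y2 + 25y3 + 44y4
  subject to:
    y1 + 3y3 + 4y4 >= 6
    y2 + y3 + 2y4 >= 3
    y1, y2, y3, y4 >= 0

Solving the primal: x* = (6, 7).
  primal value c^T x* = 57.
Solving the dual: y* = (0, 1, 2, 0).
  dual value b^T y* = 57.
Strong duality: c^T x* = b^T y*. Confirmed.

57


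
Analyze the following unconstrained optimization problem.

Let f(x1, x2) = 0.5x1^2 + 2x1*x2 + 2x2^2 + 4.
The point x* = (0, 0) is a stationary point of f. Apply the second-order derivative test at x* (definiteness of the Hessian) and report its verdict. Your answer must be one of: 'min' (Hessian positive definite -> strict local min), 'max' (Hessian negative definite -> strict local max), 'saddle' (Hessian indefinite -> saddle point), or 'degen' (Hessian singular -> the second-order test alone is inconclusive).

Compute the Hessian H = grad^2 f:
  H = [[1, 2], [2, 4]]
Verify stationarity: grad f(x*) = H x* + g = (0, 0).
Eigenvalues of H: 0, 5.
H has a zero eigenvalue (singular; positive semidefinite but not definite), so H is neither positive definite, negative definite, nor indefinite. The second-order test alone is inconclusive -> degen.
(Indeed, f is constant along the null direction of H through x*, so x* is not a strict local extremum.)

degen


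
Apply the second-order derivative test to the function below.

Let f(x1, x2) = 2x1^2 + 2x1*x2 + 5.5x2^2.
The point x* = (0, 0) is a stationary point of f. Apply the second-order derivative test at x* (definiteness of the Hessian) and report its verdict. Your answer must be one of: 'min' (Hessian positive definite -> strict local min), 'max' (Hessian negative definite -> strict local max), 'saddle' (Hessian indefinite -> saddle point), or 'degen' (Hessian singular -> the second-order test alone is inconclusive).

Compute the Hessian H = grad^2 f:
  H = [[4, 2], [2, 11]]
Verify stationarity: grad f(x*) = H x* + g = (0, 0).
Eigenvalues of H: 3.4689, 11.5311.
Both eigenvalues > 0, so H is positive definite -> x* is a strict local min.

min


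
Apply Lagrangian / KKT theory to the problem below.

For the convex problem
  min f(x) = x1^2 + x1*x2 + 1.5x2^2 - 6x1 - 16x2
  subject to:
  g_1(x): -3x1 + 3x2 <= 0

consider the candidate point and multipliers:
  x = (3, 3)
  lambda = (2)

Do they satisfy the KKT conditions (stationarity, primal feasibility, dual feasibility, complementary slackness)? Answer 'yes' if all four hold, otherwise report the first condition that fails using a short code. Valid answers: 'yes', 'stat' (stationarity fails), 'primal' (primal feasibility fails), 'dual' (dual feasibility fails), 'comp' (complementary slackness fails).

Gradient of f: grad f(x) = Q x + c = (3, -4)
Constraint values g_i(x) = a_i^T x - b_i:
  g_1((3, 3)) = 0
Stationarity residual: grad f(x) + sum_i lambda_i a_i = (-3, 2)
  -> stationarity FAILS
Primal feasibility (all g_i <= 0): OK
Dual feasibility (all lambda_i >= 0): OK
Complementary slackness (lambda_i * g_i(x) = 0 for all i): OK

Verdict: the first failing condition is stationarity -> stat.

stat


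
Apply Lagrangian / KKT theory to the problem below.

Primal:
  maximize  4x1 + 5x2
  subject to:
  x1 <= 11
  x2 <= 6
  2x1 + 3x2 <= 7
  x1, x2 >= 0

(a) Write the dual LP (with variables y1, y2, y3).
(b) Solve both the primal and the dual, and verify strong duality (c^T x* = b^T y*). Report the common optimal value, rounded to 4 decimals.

The standard primal-dual pair for 'max c^T x s.t. A x <= b, x >= 0' is:
  Dual:  min b^T y  s.t.  A^T y >= c,  y >= 0.

So the dual LP is:
  minimize  11y1 + 6y2 + 7y3
  subject to:
    y1 + 2y3 >= 4
    y2 + 3y3 >= 5
    y1, y2, y3 >= 0

Solving the primal: x* = (3.5, 0).
  primal value c^T x* = 14.
Solving the dual: y* = (0, 0, 2).
  dual value b^T y* = 14.
Strong duality: c^T x* = b^T y*. Confirmed.

14


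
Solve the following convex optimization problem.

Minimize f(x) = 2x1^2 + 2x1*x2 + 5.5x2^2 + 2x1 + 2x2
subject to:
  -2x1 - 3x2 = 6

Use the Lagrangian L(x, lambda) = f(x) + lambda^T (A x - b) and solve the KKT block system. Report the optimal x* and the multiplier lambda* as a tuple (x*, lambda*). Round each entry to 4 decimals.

Form the Lagrangian:
  L(x, lambda) = (1/2) x^T Q x + c^T x + lambda^T (A x - b)
Stationarity (grad_x L = 0): Q x + c + A^T lambda = 0.
Primal feasibility: A x = b.

This gives the KKT block system:
  [ Q   A^T ] [ x     ]   [-c ]
  [ A    0  ] [ lambda ] = [ b ]

Solving the linear system:
  x*      = (-1.8214, -0.7857)
  lambda* = (-3.4286)
  f(x*)   = 7.6786

x* = (-1.8214, -0.7857), lambda* = (-3.4286)


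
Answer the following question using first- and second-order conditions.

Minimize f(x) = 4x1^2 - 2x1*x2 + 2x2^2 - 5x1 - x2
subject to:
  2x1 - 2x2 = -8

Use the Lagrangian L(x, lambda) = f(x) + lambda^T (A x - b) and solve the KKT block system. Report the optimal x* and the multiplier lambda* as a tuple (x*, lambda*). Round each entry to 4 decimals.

Form the Lagrangian:
  L(x, lambda) = (1/2) x^T Q x + c^T x + lambda^T (A x - b)
Stationarity (grad_x L = 0): Q x + c + A^T lambda = 0.
Primal feasibility: A x = b.

This gives the KKT block system:
  [ Q   A^T ] [ x     ]   [-c ]
  [ A    0  ] [ lambda ] = [ b ]

Solving the linear system:
  x*      = (-0.25, 3.75)
  lambda* = (7.25)
  f(x*)   = 27.75

x* = (-0.25, 3.75), lambda* = (7.25)


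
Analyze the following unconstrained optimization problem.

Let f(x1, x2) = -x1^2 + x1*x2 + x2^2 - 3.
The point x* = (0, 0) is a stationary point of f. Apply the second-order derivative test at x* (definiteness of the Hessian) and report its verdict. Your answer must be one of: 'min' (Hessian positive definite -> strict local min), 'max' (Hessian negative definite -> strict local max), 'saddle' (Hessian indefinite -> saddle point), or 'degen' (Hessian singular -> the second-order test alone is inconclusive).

Compute the Hessian H = grad^2 f:
  H = [[-2, 1], [1, 2]]
Verify stationarity: grad f(x*) = H x* + g = (0, 0).
Eigenvalues of H: -2.2361, 2.2361.
Eigenvalues have mixed signs, so H is indefinite -> x* is a saddle point.

saddle


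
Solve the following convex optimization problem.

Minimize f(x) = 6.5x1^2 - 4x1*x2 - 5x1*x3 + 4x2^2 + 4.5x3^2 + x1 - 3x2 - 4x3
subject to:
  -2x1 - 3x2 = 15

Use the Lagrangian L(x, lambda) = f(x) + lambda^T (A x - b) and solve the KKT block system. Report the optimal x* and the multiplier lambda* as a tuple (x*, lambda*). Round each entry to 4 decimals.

Form the Lagrangian:
  L(x, lambda) = (1/2) x^T Q x + c^T x + lambda^T (A x - b)
Stationarity (grad_x L = 0): Q x + c + A^T lambda = 0.
Primal feasibility: A x = b.

This gives the KKT block system:
  [ Q   A^T ] [ x     ]   [-c ]
  [ A    0  ] [ lambda ] = [ b ]

Solving the linear system:
  x*      = (-2.4826, -3.345, -0.9348)
  lambda* = (-6.6098)
  f(x*)   = 55.2193

x* = (-2.4826, -3.345, -0.9348), lambda* = (-6.6098)


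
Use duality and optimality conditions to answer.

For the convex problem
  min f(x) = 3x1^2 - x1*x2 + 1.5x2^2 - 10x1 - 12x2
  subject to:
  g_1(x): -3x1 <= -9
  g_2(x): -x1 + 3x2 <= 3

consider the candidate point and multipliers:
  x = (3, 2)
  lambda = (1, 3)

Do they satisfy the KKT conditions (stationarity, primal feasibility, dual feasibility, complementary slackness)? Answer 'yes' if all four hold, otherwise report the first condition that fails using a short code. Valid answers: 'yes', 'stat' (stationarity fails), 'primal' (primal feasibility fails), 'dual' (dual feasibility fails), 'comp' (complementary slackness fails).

Gradient of f: grad f(x) = Q x + c = (6, -9)
Constraint values g_i(x) = a_i^T x - b_i:
  g_1((3, 2)) = 0
  g_2((3, 2)) = 0
Stationarity residual: grad f(x) + sum_i lambda_i a_i = (0, 0)
  -> stationarity OK
Primal feasibility (all g_i <= 0): OK
Dual feasibility (all lambda_i >= 0): OK
Complementary slackness (lambda_i * g_i(x) = 0 for all i): OK

Verdict: yes, KKT holds.

yes


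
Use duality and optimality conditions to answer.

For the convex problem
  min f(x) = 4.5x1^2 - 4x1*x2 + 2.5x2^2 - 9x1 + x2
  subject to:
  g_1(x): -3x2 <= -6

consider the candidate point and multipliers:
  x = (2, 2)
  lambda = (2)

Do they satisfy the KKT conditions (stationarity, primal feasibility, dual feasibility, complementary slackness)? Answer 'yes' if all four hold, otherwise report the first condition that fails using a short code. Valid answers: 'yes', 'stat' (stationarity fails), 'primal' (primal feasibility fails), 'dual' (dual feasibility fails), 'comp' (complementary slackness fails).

Gradient of f: grad f(x) = Q x + c = (1, 3)
Constraint values g_i(x) = a_i^T x - b_i:
  g_1((2, 2)) = 0
Stationarity residual: grad f(x) + sum_i lambda_i a_i = (1, -3)
  -> stationarity FAILS
Primal feasibility (all g_i <= 0): OK
Dual feasibility (all lambda_i >= 0): OK
Complementary slackness (lambda_i * g_i(x) = 0 for all i): OK

Verdict: the first failing condition is stationarity -> stat.

stat


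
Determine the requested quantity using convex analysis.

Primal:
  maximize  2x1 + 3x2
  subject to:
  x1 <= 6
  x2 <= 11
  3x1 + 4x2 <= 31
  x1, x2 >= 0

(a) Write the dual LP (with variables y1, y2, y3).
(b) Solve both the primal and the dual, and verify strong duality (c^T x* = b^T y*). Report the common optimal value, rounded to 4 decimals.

The standard primal-dual pair for 'max c^T x s.t. A x <= b, x >= 0' is:
  Dual:  min b^T y  s.t.  A^T y >= c,  y >= 0.

So the dual LP is:
  minimize  6y1 + 11y2 + 31y3
  subject to:
    y1 + 3y3 >= 2
    y2 + 4y3 >= 3
    y1, y2, y3 >= 0

Solving the primal: x* = (0, 7.75).
  primal value c^T x* = 23.25.
Solving the dual: y* = (0, 0, 0.75).
  dual value b^T y* = 23.25.
Strong duality: c^T x* = b^T y*. Confirmed.

23.25


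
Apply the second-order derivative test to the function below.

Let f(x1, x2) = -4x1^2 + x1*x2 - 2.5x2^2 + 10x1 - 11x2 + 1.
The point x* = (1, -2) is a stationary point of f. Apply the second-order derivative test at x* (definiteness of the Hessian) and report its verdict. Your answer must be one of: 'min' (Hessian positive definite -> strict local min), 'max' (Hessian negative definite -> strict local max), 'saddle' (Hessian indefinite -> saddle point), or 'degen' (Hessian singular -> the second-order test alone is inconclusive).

Compute the Hessian H = grad^2 f:
  H = [[-8, 1], [1, -5]]
Verify stationarity: grad f(x*) = H x* + g = (0, 0).
Eigenvalues of H: -8.3028, -4.6972.
Both eigenvalues < 0, so H is negative definite -> x* is a strict local max.

max


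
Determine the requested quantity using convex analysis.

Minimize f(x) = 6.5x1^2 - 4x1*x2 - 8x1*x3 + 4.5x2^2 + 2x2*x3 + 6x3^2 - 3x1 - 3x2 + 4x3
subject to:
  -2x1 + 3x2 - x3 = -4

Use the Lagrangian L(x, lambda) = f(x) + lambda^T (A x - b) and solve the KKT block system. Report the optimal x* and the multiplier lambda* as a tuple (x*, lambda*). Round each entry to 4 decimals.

Form the Lagrangian:
  L(x, lambda) = (1/2) x^T Q x + c^T x + lambda^T (A x - b)
Stationarity (grad_x L = 0): Q x + c + A^T lambda = 0.
Primal feasibility: A x = b.

This gives the KKT block system:
  [ Q   A^T ] [ x     ]   [-c ]
  [ A    0  ] [ lambda ] = [ b ]

Solving the linear system:
  x*      = (1.0051, -0.4378, 0.6765)
  lambda* = (3.2024)
  f(x*)   = 6.9069

x* = (1.0051, -0.4378, 0.6765), lambda* = (3.2024)


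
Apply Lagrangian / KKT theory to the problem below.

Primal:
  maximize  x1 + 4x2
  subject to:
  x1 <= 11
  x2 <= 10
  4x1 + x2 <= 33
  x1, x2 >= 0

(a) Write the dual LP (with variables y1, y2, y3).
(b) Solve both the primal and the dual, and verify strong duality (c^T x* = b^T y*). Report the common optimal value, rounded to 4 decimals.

The standard primal-dual pair for 'max c^T x s.t. A x <= b, x >= 0' is:
  Dual:  min b^T y  s.t.  A^T y >= c,  y >= 0.

So the dual LP is:
  minimize  11y1 + 10y2 + 33y3
  subject to:
    y1 + 4y3 >= 1
    y2 + y3 >= 4
    y1, y2, y3 >= 0

Solving the primal: x* = (5.75, 10).
  primal value c^T x* = 45.75.
Solving the dual: y* = (0, 3.75, 0.25).
  dual value b^T y* = 45.75.
Strong duality: c^T x* = b^T y*. Confirmed.

45.75


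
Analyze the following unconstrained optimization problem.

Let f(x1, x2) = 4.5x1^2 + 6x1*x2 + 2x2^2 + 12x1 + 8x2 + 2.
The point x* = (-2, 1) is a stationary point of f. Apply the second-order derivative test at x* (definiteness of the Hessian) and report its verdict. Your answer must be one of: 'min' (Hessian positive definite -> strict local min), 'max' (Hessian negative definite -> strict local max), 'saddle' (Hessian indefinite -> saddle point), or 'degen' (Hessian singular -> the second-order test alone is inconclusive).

Compute the Hessian H = grad^2 f:
  H = [[9, 6], [6, 4]]
Verify stationarity: grad f(x*) = H x* + g = (0, 0).
Eigenvalues of H: 0, 13.
H has a zero eigenvalue (singular; positive semidefinite but not definite), so H is neither positive definite, negative definite, nor indefinite. The second-order test alone is inconclusive -> degen.
(Indeed, f is constant along the null direction of H through x*, so x* is not a strict local extremum.)

degen


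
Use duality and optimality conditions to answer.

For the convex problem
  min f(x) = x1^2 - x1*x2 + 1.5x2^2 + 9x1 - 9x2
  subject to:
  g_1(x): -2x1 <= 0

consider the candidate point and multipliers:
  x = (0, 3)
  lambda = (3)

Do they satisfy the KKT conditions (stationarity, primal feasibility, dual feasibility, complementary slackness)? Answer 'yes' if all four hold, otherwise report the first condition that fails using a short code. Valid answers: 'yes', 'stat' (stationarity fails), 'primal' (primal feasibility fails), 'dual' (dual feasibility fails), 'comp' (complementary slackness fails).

Gradient of f: grad f(x) = Q x + c = (6, 0)
Constraint values g_i(x) = a_i^T x - b_i:
  g_1((0, 3)) = 0
Stationarity residual: grad f(x) + sum_i lambda_i a_i = (0, 0)
  -> stationarity OK
Primal feasibility (all g_i <= 0): OK
Dual feasibility (all lambda_i >= 0): OK
Complementary slackness (lambda_i * g_i(x) = 0 for all i): OK

Verdict: yes, KKT holds.

yes


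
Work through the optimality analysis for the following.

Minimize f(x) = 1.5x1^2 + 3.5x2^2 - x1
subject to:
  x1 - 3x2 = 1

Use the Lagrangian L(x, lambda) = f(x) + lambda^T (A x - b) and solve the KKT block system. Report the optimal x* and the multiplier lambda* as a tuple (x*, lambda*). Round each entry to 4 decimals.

Form the Lagrangian:
  L(x, lambda) = (1/2) x^T Q x + c^T x + lambda^T (A x - b)
Stationarity (grad_x L = 0): Q x + c + A^T lambda = 0.
Primal feasibility: A x = b.

This gives the KKT block system:
  [ Q   A^T ] [ x     ]   [-c ]
  [ A    0  ] [ lambda ] = [ b ]

Solving the linear system:
  x*      = (0.4706, -0.1765)
  lambda* = (-0.4118)
  f(x*)   = -0.0294

x* = (0.4706, -0.1765), lambda* = (-0.4118)


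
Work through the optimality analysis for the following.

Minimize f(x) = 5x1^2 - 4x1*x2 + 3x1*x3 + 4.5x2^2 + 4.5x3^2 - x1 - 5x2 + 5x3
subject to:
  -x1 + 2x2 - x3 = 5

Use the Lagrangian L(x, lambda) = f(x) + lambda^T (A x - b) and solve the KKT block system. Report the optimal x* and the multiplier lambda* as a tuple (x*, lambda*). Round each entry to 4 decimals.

Form the Lagrangian:
  L(x, lambda) = (1/2) x^T Q x + c^T x + lambda^T (A x - b)
Stationarity (grad_x L = 0): Q x + c + A^T lambda = 0.
Primal feasibility: A x = b.

This gives the KKT block system:
  [ Q   A^T ] [ x     ]   [-c ]
  [ A    0  ] [ lambda ] = [ b ]

Solving the linear system:
  x*      = (0.8511, 2.1915, -1.4681)
  lambda* = (-5.6596)
  f(x*)   = 4.5745

x* = (0.8511, 2.1915, -1.4681), lambda* = (-5.6596)


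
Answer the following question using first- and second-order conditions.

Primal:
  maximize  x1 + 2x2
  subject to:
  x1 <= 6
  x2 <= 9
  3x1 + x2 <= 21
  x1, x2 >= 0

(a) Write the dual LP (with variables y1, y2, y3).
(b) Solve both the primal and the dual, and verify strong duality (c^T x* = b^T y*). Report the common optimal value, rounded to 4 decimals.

The standard primal-dual pair for 'max c^T x s.t. A x <= b, x >= 0' is:
  Dual:  min b^T y  s.t.  A^T y >= c,  y >= 0.

So the dual LP is:
  minimize  6y1 + 9y2 + 21y3
  subject to:
    y1 + 3y3 >= 1
    y2 + y3 >= 2
    y1, y2, y3 >= 0

Solving the primal: x* = (4, 9).
  primal value c^T x* = 22.
Solving the dual: y* = (0, 1.6667, 0.3333).
  dual value b^T y* = 22.
Strong duality: c^T x* = b^T y*. Confirmed.

22


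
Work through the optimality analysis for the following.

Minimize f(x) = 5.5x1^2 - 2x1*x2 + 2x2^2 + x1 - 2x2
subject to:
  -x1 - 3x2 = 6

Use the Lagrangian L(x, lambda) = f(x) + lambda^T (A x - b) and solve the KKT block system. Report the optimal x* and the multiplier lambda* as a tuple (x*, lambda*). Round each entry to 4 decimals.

Form the Lagrangian:
  L(x, lambda) = (1/2) x^T Q x + c^T x + lambda^T (A x - b)
Stationarity (grad_x L = 0): Q x + c + A^T lambda = 0.
Primal feasibility: A x = b.

This gives the KKT block system:
  [ Q   A^T ] [ x     ]   [-c ]
  [ A    0  ] [ lambda ] = [ b ]

Solving the linear system:
  x*      = (-0.6522, -1.7826)
  lambda* = (-2.6087)
  f(x*)   = 9.2826

x* = (-0.6522, -1.7826), lambda* = (-2.6087)


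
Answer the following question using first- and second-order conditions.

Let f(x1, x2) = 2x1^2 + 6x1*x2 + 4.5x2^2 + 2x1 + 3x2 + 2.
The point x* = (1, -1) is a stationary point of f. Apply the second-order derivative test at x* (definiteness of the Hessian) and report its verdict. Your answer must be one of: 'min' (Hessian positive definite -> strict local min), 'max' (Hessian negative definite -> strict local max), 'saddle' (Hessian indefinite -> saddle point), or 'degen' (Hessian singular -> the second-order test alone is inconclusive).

Compute the Hessian H = grad^2 f:
  H = [[4, 6], [6, 9]]
Verify stationarity: grad f(x*) = H x* + g = (0, 0).
Eigenvalues of H: 0, 13.
H has a zero eigenvalue (singular; positive semidefinite but not definite), so H is neither positive definite, negative definite, nor indefinite. The second-order test alone is inconclusive -> degen.
(Indeed, f is constant along the null direction of H through x*, so x* is not a strict local extremum.)

degen


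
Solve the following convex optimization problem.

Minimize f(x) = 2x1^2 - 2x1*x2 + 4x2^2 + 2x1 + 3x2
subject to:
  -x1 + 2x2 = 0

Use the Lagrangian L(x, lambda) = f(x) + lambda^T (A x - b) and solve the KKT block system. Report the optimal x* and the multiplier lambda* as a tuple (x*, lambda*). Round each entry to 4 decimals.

Form the Lagrangian:
  L(x, lambda) = (1/2) x^T Q x + c^T x + lambda^T (A x - b)
Stationarity (grad_x L = 0): Q x + c + A^T lambda = 0.
Primal feasibility: A x = b.

This gives the KKT block system:
  [ Q   A^T ] [ x     ]   [-c ]
  [ A    0  ] [ lambda ] = [ b ]

Solving the linear system:
  x*      = (-0.875, -0.4375)
  lambda* = (-0.625)
  f(x*)   = -1.5312

x* = (-0.875, -0.4375), lambda* = (-0.625)


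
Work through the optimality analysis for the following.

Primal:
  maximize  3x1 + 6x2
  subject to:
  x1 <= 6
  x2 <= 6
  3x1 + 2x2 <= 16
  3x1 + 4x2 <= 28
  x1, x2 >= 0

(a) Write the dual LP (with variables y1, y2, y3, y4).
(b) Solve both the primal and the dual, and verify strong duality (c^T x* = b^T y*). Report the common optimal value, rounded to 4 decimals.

The standard primal-dual pair for 'max c^T x s.t. A x <= b, x >= 0' is:
  Dual:  min b^T y  s.t.  A^T y >= c,  y >= 0.

So the dual LP is:
  minimize  6y1 + 6y2 + 16y3 + 28y4
  subject to:
    y1 + 3y3 + 3y4 >= 3
    y2 + 2y3 + 4y4 >= 6
    y1, y2, y3, y4 >= 0

Solving the primal: x* = (1.3333, 6).
  primal value c^T x* = 40.
Solving the dual: y* = (0, 4, 1, 0).
  dual value b^T y* = 40.
Strong duality: c^T x* = b^T y*. Confirmed.

40


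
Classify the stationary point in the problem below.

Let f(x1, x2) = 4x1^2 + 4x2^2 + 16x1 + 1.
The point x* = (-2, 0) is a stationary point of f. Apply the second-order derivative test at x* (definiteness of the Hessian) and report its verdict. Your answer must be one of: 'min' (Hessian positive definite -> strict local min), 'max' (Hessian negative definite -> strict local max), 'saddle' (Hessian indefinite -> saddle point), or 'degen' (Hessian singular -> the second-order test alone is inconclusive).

Compute the Hessian H = grad^2 f:
  H = [[8, 0], [0, 8]]
Verify stationarity: grad f(x*) = H x* + g = (0, 0).
Eigenvalues of H: 8, 8.
Both eigenvalues > 0, so H is positive definite -> x* is a strict local min.

min


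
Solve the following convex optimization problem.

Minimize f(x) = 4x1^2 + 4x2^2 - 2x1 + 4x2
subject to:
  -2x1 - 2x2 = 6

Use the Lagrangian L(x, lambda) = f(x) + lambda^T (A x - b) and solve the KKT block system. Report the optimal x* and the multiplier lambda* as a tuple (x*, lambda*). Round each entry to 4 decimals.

Form the Lagrangian:
  L(x, lambda) = (1/2) x^T Q x + c^T x + lambda^T (A x - b)
Stationarity (grad_x L = 0): Q x + c + A^T lambda = 0.
Primal feasibility: A x = b.

This gives the KKT block system:
  [ Q   A^T ] [ x     ]   [-c ]
  [ A    0  ] [ lambda ] = [ b ]

Solving the linear system:
  x*      = (-1.125, -1.875)
  lambda* = (-5.5)
  f(x*)   = 13.875

x* = (-1.125, -1.875), lambda* = (-5.5)


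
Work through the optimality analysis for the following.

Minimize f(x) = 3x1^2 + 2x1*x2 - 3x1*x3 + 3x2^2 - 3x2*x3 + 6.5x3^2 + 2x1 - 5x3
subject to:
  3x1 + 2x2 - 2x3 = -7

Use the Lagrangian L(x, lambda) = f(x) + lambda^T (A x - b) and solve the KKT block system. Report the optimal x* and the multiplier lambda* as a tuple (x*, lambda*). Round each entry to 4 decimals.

Form the Lagrangian:
  L(x, lambda) = (1/2) x^T Q x + c^T x + lambda^T (A x - b)
Stationarity (grad_x L = 0): Q x + c + A^T lambda = 0.
Primal feasibility: A x = b.

This gives the KKT block system:
  [ Q   A^T ] [ x     ]   [-c ]
  [ A    0  ] [ lambda ] = [ b ]

Solving the linear system:
  x*      = (-1.7849, -0.3855, 0.4372)
  lambda* = (3.5972)
  f(x*)   = 9.7126

x* = (-1.7849, -0.3855, 0.4372), lambda* = (3.5972)


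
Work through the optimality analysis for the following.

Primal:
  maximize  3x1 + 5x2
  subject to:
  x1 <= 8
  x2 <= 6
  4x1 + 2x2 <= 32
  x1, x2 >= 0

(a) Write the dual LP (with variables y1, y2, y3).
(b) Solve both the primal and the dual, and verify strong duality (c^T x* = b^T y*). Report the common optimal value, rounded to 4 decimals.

The standard primal-dual pair for 'max c^T x s.t. A x <= b, x >= 0' is:
  Dual:  min b^T y  s.t.  A^T y >= c,  y >= 0.

So the dual LP is:
  minimize  8y1 + 6y2 + 32y3
  subject to:
    y1 + 4y3 >= 3
    y2 + 2y3 >= 5
    y1, y2, y3 >= 0

Solving the primal: x* = (5, 6).
  primal value c^T x* = 45.
Solving the dual: y* = (0, 3.5, 0.75).
  dual value b^T y* = 45.
Strong duality: c^T x* = b^T y*. Confirmed.

45


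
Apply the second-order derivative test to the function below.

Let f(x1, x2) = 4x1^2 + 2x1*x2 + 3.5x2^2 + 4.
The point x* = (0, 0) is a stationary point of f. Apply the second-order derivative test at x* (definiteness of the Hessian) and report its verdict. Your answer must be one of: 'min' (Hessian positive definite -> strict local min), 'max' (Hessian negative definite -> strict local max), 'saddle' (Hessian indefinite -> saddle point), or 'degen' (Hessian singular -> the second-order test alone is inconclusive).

Compute the Hessian H = grad^2 f:
  H = [[8, 2], [2, 7]]
Verify stationarity: grad f(x*) = H x* + g = (0, 0).
Eigenvalues of H: 5.4384, 9.5616.
Both eigenvalues > 0, so H is positive definite -> x* is a strict local min.

min


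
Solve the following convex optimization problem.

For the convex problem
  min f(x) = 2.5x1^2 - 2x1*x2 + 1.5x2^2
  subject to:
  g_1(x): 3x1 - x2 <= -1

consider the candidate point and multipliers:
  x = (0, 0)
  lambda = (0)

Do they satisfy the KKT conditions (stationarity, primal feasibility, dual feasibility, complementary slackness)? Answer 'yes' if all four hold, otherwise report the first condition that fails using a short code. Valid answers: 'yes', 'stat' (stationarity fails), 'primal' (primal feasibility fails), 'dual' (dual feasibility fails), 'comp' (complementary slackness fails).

Gradient of f: grad f(x) = Q x + c = (0, 0)
Constraint values g_i(x) = a_i^T x - b_i:
  g_1((0, 0)) = 1
Stationarity residual: grad f(x) + sum_i lambda_i a_i = (0, 0)
  -> stationarity OK
Primal feasibility (all g_i <= 0): FAILS
Dual feasibility (all lambda_i >= 0): OK
Complementary slackness (lambda_i * g_i(x) = 0 for all i): OK

Verdict: the first failing condition is primal_feasibility -> primal.

primal


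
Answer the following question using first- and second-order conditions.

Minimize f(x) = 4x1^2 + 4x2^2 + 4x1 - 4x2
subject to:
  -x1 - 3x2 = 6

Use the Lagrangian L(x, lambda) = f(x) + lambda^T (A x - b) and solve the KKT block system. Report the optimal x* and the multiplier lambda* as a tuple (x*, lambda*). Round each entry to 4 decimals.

Form the Lagrangian:
  L(x, lambda) = (1/2) x^T Q x + c^T x + lambda^T (A x - b)
Stationarity (grad_x L = 0): Q x + c + A^T lambda = 0.
Primal feasibility: A x = b.

This gives the KKT block system:
  [ Q   A^T ] [ x     ]   [-c ]
  [ A    0  ] [ lambda ] = [ b ]

Solving the linear system:
  x*      = (-1.2, -1.6)
  lambda* = (-5.6)
  f(x*)   = 17.6

x* = (-1.2, -1.6), lambda* = (-5.6)


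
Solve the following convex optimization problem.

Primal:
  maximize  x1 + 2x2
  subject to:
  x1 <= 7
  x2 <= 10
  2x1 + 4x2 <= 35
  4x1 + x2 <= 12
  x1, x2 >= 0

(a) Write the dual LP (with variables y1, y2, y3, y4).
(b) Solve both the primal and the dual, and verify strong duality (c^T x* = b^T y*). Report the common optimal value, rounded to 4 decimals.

The standard primal-dual pair for 'max c^T x s.t. A x <= b, x >= 0' is:
  Dual:  min b^T y  s.t.  A^T y >= c,  y >= 0.

So the dual LP is:
  minimize  7y1 + 10y2 + 35y3 + 12y4
  subject to:
    y1 + 2y3 + 4y4 >= 1
    y2 + 4y3 + y4 >= 2
    y1, y2, y3, y4 >= 0

Solving the primal: x* = (0.9286, 8.2857).
  primal value c^T x* = 17.5.
Solving the dual: y* = (0, 0, 0.5, 0).
  dual value b^T y* = 17.5.
Strong duality: c^T x* = b^T y*. Confirmed.

17.5


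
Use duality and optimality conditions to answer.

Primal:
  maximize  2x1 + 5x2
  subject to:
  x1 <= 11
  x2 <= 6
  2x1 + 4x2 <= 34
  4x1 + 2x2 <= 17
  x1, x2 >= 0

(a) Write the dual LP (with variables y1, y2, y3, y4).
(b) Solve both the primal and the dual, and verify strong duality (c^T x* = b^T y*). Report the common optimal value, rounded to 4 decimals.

The standard primal-dual pair for 'max c^T x s.t. A x <= b, x >= 0' is:
  Dual:  min b^T y  s.t.  A^T y >= c,  y >= 0.

So the dual LP is:
  minimize  11y1 + 6y2 + 34y3 + 17y4
  subject to:
    y1 + 2y3 + 4y4 >= 2
    y2 + 4y3 + 2y4 >= 5
    y1, y2, y3, y4 >= 0

Solving the primal: x* = (1.25, 6).
  primal value c^T x* = 32.5.
Solving the dual: y* = (0, 4, 0, 0.5).
  dual value b^T y* = 32.5.
Strong duality: c^T x* = b^T y*. Confirmed.

32.5


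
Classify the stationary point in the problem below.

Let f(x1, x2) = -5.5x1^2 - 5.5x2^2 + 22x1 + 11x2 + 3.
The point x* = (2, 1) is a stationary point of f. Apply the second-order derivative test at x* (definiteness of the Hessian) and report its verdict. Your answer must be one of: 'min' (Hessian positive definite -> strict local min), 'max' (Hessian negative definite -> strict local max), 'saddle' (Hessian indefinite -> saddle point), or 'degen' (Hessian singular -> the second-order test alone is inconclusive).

Compute the Hessian H = grad^2 f:
  H = [[-11, 0], [0, -11]]
Verify stationarity: grad f(x*) = H x* + g = (0, 0).
Eigenvalues of H: -11, -11.
Both eigenvalues < 0, so H is negative definite -> x* is a strict local max.

max
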